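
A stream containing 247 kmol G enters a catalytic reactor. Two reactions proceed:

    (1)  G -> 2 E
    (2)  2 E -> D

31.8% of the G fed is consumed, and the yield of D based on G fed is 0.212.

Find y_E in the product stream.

0.192

Conversion of G: G consumed = 1ξ₁ = 0.318 × 247 → ξ₁ = 78.55 kmol.
Yield of D: 1ξ₂ / 247 = 0.212 → ξ₂ = 52.36 kmol.
Outlet amounts (n = n₀ + Σ ν·ξ):
  G: 247 − 1(78.55) = 168.5
  E: 0 + 2(78.55) − 2(52.36) = 52.36
  D: 0 + 1(52.36) = 52.36
Total out = 273.2 kmol; y_E = 52.36 / 273.2 = 0.1917.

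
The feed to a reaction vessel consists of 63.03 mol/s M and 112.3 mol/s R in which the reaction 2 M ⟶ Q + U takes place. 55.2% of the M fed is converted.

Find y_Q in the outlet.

M reacted = 0.552 × 63.03 = 34.79 mol/s; ν_M = −2, so ξ = 34.79/2 = 17.4 mol/s.
Outlet amounts (n = n₀ + ν ξ):
  M: 63.03 − 2(17.4) = 28.24
  Q: 0 + 1(17.4) = 17.4
  U: 0 + 1(17.4) = 17.4
  R: 112.3 (inert)
Total out = 175.3 mol/s; y_Q = 17.4 / 175.3 = 0.09922.

0.0992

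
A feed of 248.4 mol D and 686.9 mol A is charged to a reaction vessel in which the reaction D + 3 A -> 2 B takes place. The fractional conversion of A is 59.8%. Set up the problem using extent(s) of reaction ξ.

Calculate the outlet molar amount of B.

274 mol

A reacted = 0.598 × 686.9 = 410.8 mol; ν_A = −3, so ξ = 410.8/3 = 136.9 mol.
Outlet amounts (n = n₀ + ν ξ):
  D: 248.4 − 1(136.9) = 111.5
  A: 686.9 − 3(136.9) = 276.1
  B: 0 + 2(136.9) = 273.8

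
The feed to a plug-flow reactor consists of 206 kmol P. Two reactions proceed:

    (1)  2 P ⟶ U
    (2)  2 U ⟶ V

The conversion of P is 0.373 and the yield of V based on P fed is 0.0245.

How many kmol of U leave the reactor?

Conversion of P: P consumed = 2ξ₁ = 0.373 × 206 → ξ₁ = 38.42 kmol.
Yield of V: 1ξ₂ / 206 = 0.0245 → ξ₂ = 5.047 kmol.
Outlet amounts (n = n₀ + Σ ν·ξ):
  P: 206 − 2(38.42) = 129.2
  U: 0 + 1(38.42) − 2(5.047) = 28.32
  V: 0 + 1(5.047) = 5.047

28.3 kmol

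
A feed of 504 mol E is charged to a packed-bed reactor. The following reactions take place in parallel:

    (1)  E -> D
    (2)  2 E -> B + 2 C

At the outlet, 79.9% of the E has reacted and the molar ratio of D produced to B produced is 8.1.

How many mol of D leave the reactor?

Conversion of E: E consumed = 0.799 × 504 = 402.7 mol = 1ξ₁ + 2ξ₂.
Selectivity: 1ξ₁ / (1ξ₂) = 8.1 → ξ₁ = 8.1 ξ₂.
Substitute: (1·8.1 + 2) ξ₂ = 402.7 → ξ₂ = 39.87 mol, ξ₁ = 323 mol.
Outlet amounts (n = n₀ + Σ ν·ξ):
  E: 504 − 1(323) − 2(39.87) = 101.3
  D: 0 + 1(323) = 323
  B: 0 + 1(39.87) = 39.87
  C: 0 + 2(39.87) = 79.74

323 mol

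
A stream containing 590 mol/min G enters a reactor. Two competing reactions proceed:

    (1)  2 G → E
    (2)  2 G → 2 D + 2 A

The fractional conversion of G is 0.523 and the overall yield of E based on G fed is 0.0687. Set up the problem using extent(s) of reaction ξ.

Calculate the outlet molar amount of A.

Yield of E: 1ξ₁ / 590 = 0.0687 → ξ₁ = 40.53 mol/min.
Conversion of G: 2ξ₁ + 2ξ₂ = 0.523 × 590 = 308.6 → ξ₂ = 113.8 mol/min.
Outlet amounts (n = n₀ + Σ ν·ξ):
  G: 590 − 2(40.53) − 2(113.8) = 281.4
  E: 0 + 1(40.53) = 40.53
  D: 0 + 2(113.8) = 227.5
  A: 0 + 2(113.8) = 227.5

228 mol/min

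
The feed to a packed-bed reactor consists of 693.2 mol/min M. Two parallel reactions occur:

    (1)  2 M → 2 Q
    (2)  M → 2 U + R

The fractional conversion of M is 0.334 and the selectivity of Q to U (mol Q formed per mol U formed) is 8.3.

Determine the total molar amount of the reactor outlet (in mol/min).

Conversion of M: M consumed = 0.334 × 693.2 = 231.5 mol/min = 2ξ₁ + 1ξ₂.
Selectivity: 2ξ₁ / (2ξ₂) = 8.3 → ξ₁ = 8.3 ξ₂.
Substitute: (2·8.3 + 1) ξ₂ = 231.5 → ξ₂ = 13.16 mol/min, ξ₁ = 109.2 mol/min.
Outlet amounts (n = n₀ + Σ ν·ξ):
  M: 693.2 − 2(109.2) − 1(13.16) = 461.7
  Q: 0 + 2(109.2) = 218.4
  U: 0 + 2(13.16) = 26.31
  R: 0 + 1(13.16) = 13.16
Total out = 461.7 + 218.4 + 26.31 + 13.16 = 719.5 mol/min.

720 mol/min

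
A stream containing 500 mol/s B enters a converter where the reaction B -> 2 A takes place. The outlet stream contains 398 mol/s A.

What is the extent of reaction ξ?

ξ = 199 mol/s

For A: n = n₀ + 2ξ → 398 = 0 + 2ξ, giving ξ = 199 mol/s.
Outlet amounts (n = n₀ + ν ξ):
  B: 500 − 1(199) = 301
  A: 0 + 2(199) = 398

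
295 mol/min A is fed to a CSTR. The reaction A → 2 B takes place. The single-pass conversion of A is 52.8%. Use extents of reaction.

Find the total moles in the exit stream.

451 mol/min

A reacted = 0.528 × 295 = 155.8 mol/min; ν_A = −1, so ξ = 155.8/1 = 155.8 mol/min.
Outlet amounts (n = n₀ + ν ξ):
  A: 295 − 1(155.8) = 139.2
  B: 0 + 2(155.8) = 311.5
Total out = 139.2 + 311.5 = 450.8 mol/min.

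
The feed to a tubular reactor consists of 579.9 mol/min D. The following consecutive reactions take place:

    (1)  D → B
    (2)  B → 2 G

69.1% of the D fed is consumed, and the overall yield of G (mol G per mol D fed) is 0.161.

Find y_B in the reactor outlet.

Conversion of D: D consumed = 1ξ₁ = 0.691 × 579.9 → ξ₁ = 400.7 mol/min.
Yield of G: 2ξ₂ / 579.9 = 0.161 → ξ₂ = 46.68 mol/min.
Outlet amounts (n = n₀ + Σ ν·ξ):
  D: 579.9 − 1(400.7) = 179.2
  B: 0 + 1(400.7) − 1(46.68) = 354
  G: 0 + 2(46.68) = 93.36
Total out = 626.6 mol/min; y_B = 354 / 626.6 = 0.565.

0.565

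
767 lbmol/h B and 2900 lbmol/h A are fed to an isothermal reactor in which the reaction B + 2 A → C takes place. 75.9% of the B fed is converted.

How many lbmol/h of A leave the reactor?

B reacted = 0.759 × 767 = 582.2 lbmol/h; ν_B = −1, so ξ = 582.2/1 = 582.2 lbmol/h.
Outlet amounts (n = n₀ + ν ξ):
  B: 767 − 1(582.2) = 184.8
  A: 2900 − 2(582.2) = 1736
  C: 0 + 1(582.2) = 582.2

1740 lbmol/h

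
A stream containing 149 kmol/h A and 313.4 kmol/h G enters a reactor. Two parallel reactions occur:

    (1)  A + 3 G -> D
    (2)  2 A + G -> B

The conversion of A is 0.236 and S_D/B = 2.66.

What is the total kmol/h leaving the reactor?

Conversion of A: A consumed = 0.236 × 149 = 35.16 kmol/h = 1ξ₁ + 2ξ₂.
Selectivity: 1ξ₁ / (1ξ₂) = 2.66 → ξ₁ = 2.66 ξ₂.
Substitute: (1·2.66 + 2) ξ₂ = 35.16 → ξ₂ = 7.546 kmol/h, ξ₁ = 20.07 kmol/h.
Outlet amounts (n = n₀ + Σ ν·ξ):
  A: 149 − 1(20.07) − 2(7.546) = 113.8
  G: 313.4 − 3(20.07) − 1(7.546) = 245.6
  D: 0 + 1(20.07) = 20.07
  B: 0 + 1(7.546) = 7.546
Total out = 113.8 + 245.6 + 20.07 + 7.546 = 387.1 kmol/h.

387 kmol/h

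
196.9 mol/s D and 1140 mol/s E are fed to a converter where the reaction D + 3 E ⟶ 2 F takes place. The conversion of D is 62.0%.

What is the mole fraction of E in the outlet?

D reacted = 0.62 × 196.9 = 122.1 mol/s; ν_D = −1, so ξ = 122.1/1 = 122.1 mol/s.
Outlet amounts (n = n₀ + ν ξ):
  D: 196.9 − 1(122.1) = 74.82
  E: 1140 − 3(122.1) = 773.8
  F: 0 + 2(122.1) = 244.2
Total out = 1093 mol/s; y_E = 773.8 / 1093 = 0.7081.

0.708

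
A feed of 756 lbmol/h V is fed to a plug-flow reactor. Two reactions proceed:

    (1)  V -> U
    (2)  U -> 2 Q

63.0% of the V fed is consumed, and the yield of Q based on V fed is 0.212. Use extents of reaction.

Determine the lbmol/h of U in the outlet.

Conversion of V: V consumed = 1ξ₁ = 0.63 × 756 → ξ₁ = 476.3 lbmol/h.
Yield of Q: 2ξ₂ / 756 = 0.212 → ξ₂ = 80.14 lbmol/h.
Outlet amounts (n = n₀ + Σ ν·ξ):
  V: 756 − 1(476.3) = 279.7
  U: 0 + 1(476.3) − 1(80.14) = 396.1
  Q: 0 + 2(80.14) = 160.3

396 lbmol/h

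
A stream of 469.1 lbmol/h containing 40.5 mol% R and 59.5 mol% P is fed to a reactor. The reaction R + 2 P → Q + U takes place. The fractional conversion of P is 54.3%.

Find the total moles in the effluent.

P reacted = 0.543 × 279.1 = 151.6 lbmol/h; ν_P = −2, so ξ = 151.6/2 = 75.78 lbmol/h.
Outlet amounts (n = n₀ + ν ξ):
  R: 190 − 1(75.78) = 114.2
  P: 279.1 − 2(75.78) = 127.6
  Q: 0 + 1(75.78) = 75.78
  U: 0 + 1(75.78) = 75.78
Total out = 114.2 + 127.6 + 75.78 + 75.78 = 393.3 lbmol/h.

393 lbmol/h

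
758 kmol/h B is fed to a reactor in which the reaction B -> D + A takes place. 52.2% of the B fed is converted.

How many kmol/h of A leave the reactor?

B reacted = 0.522 × 758 = 395.7 kmol/h; ν_B = −1, so ξ = 395.7/1 = 395.7 kmol/h.
Outlet amounts (n = n₀ + ν ξ):
  B: 758 − 1(395.7) = 362.3
  D: 0 + 1(395.7) = 395.7
  A: 0 + 1(395.7) = 395.7

396 kmol/h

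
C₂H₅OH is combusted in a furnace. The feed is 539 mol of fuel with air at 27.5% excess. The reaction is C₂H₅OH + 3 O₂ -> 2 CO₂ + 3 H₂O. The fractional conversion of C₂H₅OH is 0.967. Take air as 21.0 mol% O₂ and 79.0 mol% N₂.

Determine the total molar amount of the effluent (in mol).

Stoichiometric O₂ = 3 × 539 = 1617 mol; O₂ fed = 1617 × 1.275 = 2062 mol.
N₂ fed = 2062 × 79/21 = 7756 mol.
Fuel reacted = 0.967 × 539 → ξ = 521.2 mol.
Outlet (n = n₀ + ν ξ):
  C₂H₅OH: 539 − 1(521.2) = 17.79
  O₂: 2062 − 3(521.2) = 498
  N₂: 7756 (inert)
  CO₂: 0 + 2(521.2) = 1042
  H₂O: 0 + 3(521.2) = 1564
Total out = 17.79 + 498 + 7756 + 1042 + 1564 = 10880 mol.

10900 mol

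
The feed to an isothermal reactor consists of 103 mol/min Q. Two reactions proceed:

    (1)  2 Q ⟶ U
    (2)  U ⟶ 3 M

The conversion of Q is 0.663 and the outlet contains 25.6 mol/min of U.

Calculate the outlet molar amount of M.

Conversion of Q: Q consumed = 2ξ₁ = 0.663 × 103 → ξ₁ = 34.14 mol/min.
U balance: n_U = 0 + 1ξ₁ − 1ξ₂ = 25.6 → ξ₂ = (1·34.14 − 25.6)/1 = 8.544 mol/min.
Outlet amounts (n = n₀ + Σ ν·ξ):
  Q: 103 − 2(34.14) = 34.71
  U: 0 + 1(34.14) − 1(8.544) = 25.6
  M: 0 + 3(8.544) = 25.63

25.6 mol/min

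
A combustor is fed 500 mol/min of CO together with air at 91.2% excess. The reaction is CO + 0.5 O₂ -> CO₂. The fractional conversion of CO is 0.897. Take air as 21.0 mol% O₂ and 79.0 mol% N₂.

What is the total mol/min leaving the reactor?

2550 mol/min

Stoichiometric O₂ = 0.5 × 500 = 250 mol/min; O₂ fed = 250 × 1.912 = 478 mol/min.
N₂ fed = 478 × 79/21 = 1798 mol/min.
Fuel reacted = 0.897 × 500 → ξ = 448.5 mol/min.
Outlet (n = n₀ + ν ξ):
  CO: 500 − 1(448.5) = 51.5
  O₂: 478 − 0.5(448.5) = 253.8
  N₂: 1798 (inert)
  CO₂: 0 + 1(448.5) = 448.5
Total out = 51.5 + 253.8 + 1798 + 448.5 = 2552 mol/min.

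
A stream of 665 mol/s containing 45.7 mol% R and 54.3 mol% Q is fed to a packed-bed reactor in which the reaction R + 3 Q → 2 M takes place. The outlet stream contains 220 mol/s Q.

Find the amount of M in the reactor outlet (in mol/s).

For Q: n = n₀ − 3ξ → 220 = 361.1 − 3ξ, giving ξ = 47.03 mol/s.
Outlet amounts (n = n₀ + ν ξ):
  R: 303.9 − 1(47.03) = 256.9
  Q: 361.1 − 3(47.03) = 220
  M: 0 + 2(47.03) = 94.06

94.1 mol/s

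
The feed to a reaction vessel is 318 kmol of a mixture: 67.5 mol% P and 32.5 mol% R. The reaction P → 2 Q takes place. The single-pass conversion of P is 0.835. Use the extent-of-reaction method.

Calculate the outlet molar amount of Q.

358 kmol

P reacted = 0.835 × 214.7 = 179.2 kmol; ν_P = −1, so ξ = 179.2/1 = 179.2 kmol.
Outlet amounts (n = n₀ + ν ξ):
  P: 214.7 − 1(179.2) = 35.42
  Q: 0 + 2(179.2) = 358.5
  R: 103.3 (inert)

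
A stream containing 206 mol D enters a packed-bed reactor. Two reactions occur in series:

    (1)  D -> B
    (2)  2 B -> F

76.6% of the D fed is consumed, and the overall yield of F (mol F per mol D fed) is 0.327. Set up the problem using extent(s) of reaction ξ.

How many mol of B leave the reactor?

Conversion of D: D consumed = 1ξ₁ = 0.766 × 206 → ξ₁ = 157.8 mol.
Yield of F: 1ξ₂ / 206 = 0.327 → ξ₂ = 67.36 mol.
Outlet amounts (n = n₀ + Σ ν·ξ):
  D: 206 − 1(157.8) = 48.2
  B: 0 + 1(157.8) − 2(67.36) = 23.07
  F: 0 + 1(67.36) = 67.36

23.1 mol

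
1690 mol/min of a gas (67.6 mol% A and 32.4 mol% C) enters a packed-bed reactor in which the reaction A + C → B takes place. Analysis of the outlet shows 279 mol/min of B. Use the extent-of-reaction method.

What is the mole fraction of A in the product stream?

For B: n = n₀ + 1ξ → 279 = 0 + 1ξ, giving ξ = 279 mol/min.
Outlet amounts (n = n₀ + ν ξ):
  A: 1142 − 1(279) = 863.4
  C: 547.6 − 1(279) = 268.6
  B: 0 + 1(279) = 279
Total out = 1411 mol/min; y_A = 863.4 / 1411 = 0.6119.

0.612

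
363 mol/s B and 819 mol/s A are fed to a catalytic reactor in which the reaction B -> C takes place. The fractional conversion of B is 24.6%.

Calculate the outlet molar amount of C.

89.3 mol/s

B reacted = 0.246 × 363 = 89.3 mol/s; ν_B = −1, so ξ = 89.3/1 = 89.3 mol/s.
Outlet amounts (n = n₀ + ν ξ):
  B: 363 − 1(89.3) = 273.7
  C: 0 + 1(89.3) = 89.3
  A: 819 (inert)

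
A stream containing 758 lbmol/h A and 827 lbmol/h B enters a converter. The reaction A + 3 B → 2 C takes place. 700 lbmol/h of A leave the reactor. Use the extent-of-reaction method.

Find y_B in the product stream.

0.445

For A: n = n₀ − 1ξ → 700 = 758 − 1ξ, giving ξ = 58 lbmol/h.
Outlet amounts (n = n₀ + ν ξ):
  A: 758 − 1(58) = 700
  B: 827 − 3(58) = 653
  C: 0 + 2(58) = 116
Total out = 1469 lbmol/h; y_B = 653 / 1469 = 0.4445.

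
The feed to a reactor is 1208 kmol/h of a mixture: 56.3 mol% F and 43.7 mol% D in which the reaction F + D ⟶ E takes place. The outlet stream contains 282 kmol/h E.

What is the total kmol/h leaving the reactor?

For E: n = n₀ + 1ξ → 282 = 0 + 1ξ, giving ξ = 282 kmol/h.
Outlet amounts (n = n₀ + ν ξ):
  F: 680.1 − 1(282) = 398.1
  D: 527.9 − 1(282) = 245.9
  E: 0 + 1(282) = 282
Total out = 398.1 + 245.9 + 282 = 926 kmol/h.

926 kmol/h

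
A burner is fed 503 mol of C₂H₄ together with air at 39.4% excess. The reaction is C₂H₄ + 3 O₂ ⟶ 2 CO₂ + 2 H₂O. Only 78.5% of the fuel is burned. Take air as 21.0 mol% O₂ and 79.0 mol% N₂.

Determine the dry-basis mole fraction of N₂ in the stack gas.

Stoichiometric O₂ = 3 × 503 = 1509 mol; O₂ fed = 1509 × 1.394 = 2104 mol.
N₂ fed = 2104 × 79/21 = 7913 mol.
Fuel reacted = 0.785 × 503 → ξ = 394.9 mol.
Outlet (n = n₀ + ν ξ):
  C₂H₄: 503 − 1(394.9) = 108.1
  O₂: 2104 − 3(394.9) = 919
  N₂: 7913 (inert)
  CO₂: 0 + 2(394.9) = 789.7
  H₂O: 0 + 2(394.9) = 789.7
Dry total = 9730 mol; y_N₂ (dry) = 7913 / 9730 = 0.8133.

0.813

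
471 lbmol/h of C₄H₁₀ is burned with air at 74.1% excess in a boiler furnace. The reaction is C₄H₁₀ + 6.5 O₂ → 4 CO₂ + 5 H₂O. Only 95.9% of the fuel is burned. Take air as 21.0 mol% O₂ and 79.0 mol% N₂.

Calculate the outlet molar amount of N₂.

Stoichiometric O₂ = 6.5 × 471 = 3062 lbmol/h; O₂ fed = 3062 × 1.741 = 5330 lbmol/h.
N₂ fed = 5330 × 79/21 = 20050 lbmol/h.
Fuel reacted = 0.959 × 471 → ξ = 451.7 lbmol/h.
Outlet (n = n₀ + ν ξ):
  C₄H₁₀: 471 − 1(451.7) = 19.31
  O₂: 5330 − 6.5(451.7) = 2394
  N₂: 20050 (inert)
  CO₂: 0 + 4(451.7) = 1807
  H₂O: 0 + 5(451.7) = 2258

20100 lbmol/h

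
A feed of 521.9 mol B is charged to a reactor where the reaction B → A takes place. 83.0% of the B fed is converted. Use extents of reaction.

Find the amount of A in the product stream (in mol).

433 mol

B reacted = 0.83 × 521.9 = 433.2 mol; ν_B = −1, so ξ = 433.2/1 = 433.2 mol.
Outlet amounts (n = n₀ + ν ξ):
  B: 521.9 − 1(433.2) = 88.72
  A: 0 + 1(433.2) = 433.2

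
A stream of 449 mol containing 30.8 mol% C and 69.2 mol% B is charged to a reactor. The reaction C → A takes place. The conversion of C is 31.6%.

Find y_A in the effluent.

C reacted = 0.316 × 138.3 = 43.7 mol; ν_C = −1, so ξ = 43.7/1 = 43.7 mol.
Outlet amounts (n = n₀ + ν ξ):
  C: 138.3 − 1(43.7) = 94.59
  A: 0 + 1(43.7) = 43.7
  B: 310.7 (inert)
Total out = 449 mol; y_A = 43.7 / 449 = 0.09733.

0.0973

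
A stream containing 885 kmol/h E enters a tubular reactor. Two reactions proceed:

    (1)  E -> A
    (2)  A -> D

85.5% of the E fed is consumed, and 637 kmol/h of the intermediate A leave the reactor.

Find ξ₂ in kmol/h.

Conversion of E: E consumed = 1ξ₁ = 0.855 × 885 → ξ₁ = 756.7 kmol/h.
A balance: n_A = 0 + 1ξ₁ − 1ξ₂ = 637 → ξ₂ = (1·756.7 − 637)/1 = 119.7 kmol/h.
Outlet amounts (n = n₀ + Σ ν·ξ):
  E: 885 − 1(756.7) = 128.3
  A: 0 + 1(756.7) − 1(119.7) = 637
  D: 0 + 1(119.7) = 119.7

ξ₂ = 120 kmol/h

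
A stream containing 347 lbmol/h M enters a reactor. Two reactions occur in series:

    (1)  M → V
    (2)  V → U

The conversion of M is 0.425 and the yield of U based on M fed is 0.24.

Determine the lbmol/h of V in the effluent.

64.2 lbmol/h

Conversion of M: M consumed = 1ξ₁ = 0.425 × 347 → ξ₁ = 147.5 lbmol/h.
Yield of U: 1ξ₂ / 347 = 0.24 → ξ₂ = 83.28 lbmol/h.
Outlet amounts (n = n₀ + Σ ν·ξ):
  M: 347 − 1(147.5) = 199.5
  V: 0 + 1(147.5) − 1(83.28) = 64.19
  U: 0 + 1(83.28) = 83.28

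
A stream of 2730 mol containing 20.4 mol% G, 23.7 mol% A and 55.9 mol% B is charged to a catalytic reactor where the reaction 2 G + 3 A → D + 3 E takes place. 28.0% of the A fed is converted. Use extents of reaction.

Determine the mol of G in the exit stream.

A reacted = 0.28 × 647 = 181.2 mol; ν_A = −3, so ξ = 181.2/3 = 60.39 mol.
Outlet amounts (n = n₀ + ν ξ):
  G: 556.9 − 2(60.39) = 436.1
  A: 647 − 3(60.39) = 465.8
  D: 0 + 1(60.39) = 60.39
  E: 0 + 3(60.39) = 181.2
  B: 1526 (inert)

436 mol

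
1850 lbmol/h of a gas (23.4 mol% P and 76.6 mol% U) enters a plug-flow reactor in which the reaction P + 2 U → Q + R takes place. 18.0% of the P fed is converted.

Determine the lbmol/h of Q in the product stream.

77.9 lbmol/h

P reacted = 0.18 × 432.9 = 77.92 lbmol/h; ν_P = −1, so ξ = 77.92/1 = 77.92 lbmol/h.
Outlet amounts (n = n₀ + ν ξ):
  P: 432.9 − 1(77.92) = 355
  U: 1417 − 2(77.92) = 1261
  Q: 0 + 1(77.92) = 77.92
  R: 0 + 1(77.92) = 77.92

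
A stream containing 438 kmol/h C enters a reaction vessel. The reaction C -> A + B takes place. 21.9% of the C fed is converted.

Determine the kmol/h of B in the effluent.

95.9 kmol/h

C reacted = 0.219 × 438 = 95.92 kmol/h; ν_C = −1, so ξ = 95.92/1 = 95.92 kmol/h.
Outlet amounts (n = n₀ + ν ξ):
  C: 438 − 1(95.92) = 342.1
  A: 0 + 1(95.92) = 95.92
  B: 0 + 1(95.92) = 95.92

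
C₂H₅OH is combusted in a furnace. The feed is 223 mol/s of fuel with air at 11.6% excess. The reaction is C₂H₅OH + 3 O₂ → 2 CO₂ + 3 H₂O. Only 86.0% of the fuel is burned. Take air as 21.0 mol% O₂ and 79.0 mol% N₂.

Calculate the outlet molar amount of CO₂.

384 mol/s

Stoichiometric O₂ = 3 × 223 = 669 mol/s; O₂ fed = 669 × 1.116 = 746.6 mol/s.
N₂ fed = 746.6 × 79/21 = 2809 mol/s.
Fuel reacted = 0.86 × 223 → ξ = 191.8 mol/s.
Outlet (n = n₀ + ν ξ):
  C₂H₅OH: 223 − 1(191.8) = 31.22
  O₂: 746.6 − 3(191.8) = 171.3
  N₂: 2809 (inert)
  CO₂: 0 + 2(191.8) = 383.6
  H₂O: 0 + 3(191.8) = 575.3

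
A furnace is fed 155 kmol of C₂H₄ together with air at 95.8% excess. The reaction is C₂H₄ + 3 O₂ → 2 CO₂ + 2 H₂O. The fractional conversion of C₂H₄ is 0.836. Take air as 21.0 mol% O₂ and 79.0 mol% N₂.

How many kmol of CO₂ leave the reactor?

259 kmol

Stoichiometric O₂ = 3 × 155 = 465 kmol; O₂ fed = 465 × 1.958 = 910.5 kmol.
N₂ fed = 910.5 × 79/21 = 3425 kmol.
Fuel reacted = 0.836 × 155 → ξ = 129.6 kmol.
Outlet (n = n₀ + ν ξ):
  C₂H₄: 155 − 1(129.6) = 25.42
  O₂: 910.5 − 3(129.6) = 521.7
  N₂: 3425 (inert)
  CO₂: 0 + 2(129.6) = 259.2
  H₂O: 0 + 2(129.6) = 259.2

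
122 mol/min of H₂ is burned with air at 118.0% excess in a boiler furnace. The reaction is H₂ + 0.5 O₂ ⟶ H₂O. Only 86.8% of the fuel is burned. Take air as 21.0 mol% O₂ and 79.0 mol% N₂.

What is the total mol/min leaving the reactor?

Stoichiometric O₂ = 0.5 × 122 = 61 mol/min; O₂ fed = 61 × 2.180 = 133 mol/min.
N₂ fed = 133 × 79/21 = 500.3 mol/min.
Fuel reacted = 0.868 × 122 → ξ = 105.9 mol/min.
Outlet (n = n₀ + ν ξ):
  H₂: 122 − 1(105.9) = 16.1
  O₂: 133 − 0.5(105.9) = 80.03
  N₂: 500.3 (inert)
  H₂O: 0 + 1(105.9) = 105.9
Total out = 16.1 + 80.03 + 500.3 + 105.9 = 702.3 mol/min.

702 mol/min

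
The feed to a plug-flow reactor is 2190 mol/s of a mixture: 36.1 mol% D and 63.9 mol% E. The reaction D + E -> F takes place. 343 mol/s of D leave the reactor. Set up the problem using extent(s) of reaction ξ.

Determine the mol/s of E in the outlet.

952 mol/s

For D: n = n₀ − 1ξ → 343 = 790.6 − 1ξ, giving ξ = 447.6 mol/s.
Outlet amounts (n = n₀ + ν ξ):
  D: 790.6 − 1(447.6) = 343
  E: 1399 − 1(447.6) = 951.8
  F: 0 + 1(447.6) = 447.6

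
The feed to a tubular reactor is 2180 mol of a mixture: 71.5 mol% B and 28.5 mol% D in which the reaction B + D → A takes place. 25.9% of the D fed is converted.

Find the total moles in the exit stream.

D reacted = 0.259 × 621.3 = 160.9 mol; ν_D = −1, so ξ = 160.9/1 = 160.9 mol.
Outlet amounts (n = n₀ + ν ξ):
  B: 1559 − 1(160.9) = 1398
  D: 621.3 − 1(160.9) = 460.4
  A: 0 + 1(160.9) = 160.9
Total out = 1398 + 460.4 + 160.9 = 2019 mol.

2020 mol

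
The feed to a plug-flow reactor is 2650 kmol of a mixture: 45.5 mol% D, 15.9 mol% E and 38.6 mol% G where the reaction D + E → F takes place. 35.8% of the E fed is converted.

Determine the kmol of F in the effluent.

E reacted = 0.358 × 421.4 = 150.8 kmol; ν_E = −1, so ξ = 150.8/1 = 150.8 kmol.
Outlet amounts (n = n₀ + ν ξ):
  D: 1206 − 1(150.8) = 1055
  E: 421.4 − 1(150.8) = 270.5
  F: 0 + 1(150.8) = 150.8
  G: 1023 (inert)

151 kmol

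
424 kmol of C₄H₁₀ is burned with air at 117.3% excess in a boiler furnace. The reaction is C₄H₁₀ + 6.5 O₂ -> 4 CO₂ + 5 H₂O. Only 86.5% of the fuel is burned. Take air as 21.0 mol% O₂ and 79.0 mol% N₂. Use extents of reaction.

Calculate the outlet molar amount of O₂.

Stoichiometric O₂ = 6.5 × 424 = 2756 kmol; O₂ fed = 2756 × 2.173 = 5989 kmol.
N₂ fed = 5989 × 79/21 = 22530 kmol.
Fuel reacted = 0.865 × 424 → ξ = 366.8 kmol.
Outlet (n = n₀ + ν ξ):
  C₄H₁₀: 424 − 1(366.8) = 57.24
  O₂: 5989 − 6.5(366.8) = 3605
  N₂: 22530 (inert)
  CO₂: 0 + 4(366.8) = 1467
  H₂O: 0 + 5(366.8) = 1834

3600 kmol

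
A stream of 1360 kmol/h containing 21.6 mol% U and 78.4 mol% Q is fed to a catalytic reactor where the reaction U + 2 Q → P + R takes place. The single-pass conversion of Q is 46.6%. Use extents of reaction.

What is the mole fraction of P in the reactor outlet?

0.223

Q reacted = 0.466 × 1066 = 496.9 kmol/h; ν_Q = −2, so ξ = 496.9/2 = 248.4 kmol/h.
Outlet amounts (n = n₀ + ν ξ):
  U: 293.8 − 1(248.4) = 45.33
  Q: 1066 − 2(248.4) = 569.4
  P: 0 + 1(248.4) = 248.4
  R: 0 + 1(248.4) = 248.4
Total out = 1112 kmol/h; y_P = 248.4 / 1112 = 0.2235.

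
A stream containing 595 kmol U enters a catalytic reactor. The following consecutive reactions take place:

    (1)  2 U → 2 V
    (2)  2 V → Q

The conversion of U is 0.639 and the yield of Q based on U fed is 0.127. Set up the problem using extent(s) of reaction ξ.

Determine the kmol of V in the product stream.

229 kmol

Conversion of U: U consumed = 2ξ₁ = 0.639 × 595 → ξ₁ = 190.1 kmol.
Yield of Q: 1ξ₂ / 595 = 0.127 → ξ₂ = 75.56 kmol.
Outlet amounts (n = n₀ + Σ ν·ξ):
  U: 595 − 2(190.1) = 214.8
  V: 0 + 2(190.1) − 2(75.56) = 229.1
  Q: 0 + 1(75.56) = 75.56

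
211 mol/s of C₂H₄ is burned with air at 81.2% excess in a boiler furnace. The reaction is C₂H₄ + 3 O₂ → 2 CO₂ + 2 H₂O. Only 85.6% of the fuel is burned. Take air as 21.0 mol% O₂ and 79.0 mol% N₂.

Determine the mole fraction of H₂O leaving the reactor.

0.0637

Stoichiometric O₂ = 3 × 211 = 633 mol/s; O₂ fed = 633 × 1.812 = 1147 mol/s.
N₂ fed = 1147 × 79/21 = 4315 mol/s.
Fuel reacted = 0.856 × 211 → ξ = 180.6 mol/s.
Outlet (n = n₀ + ν ξ):
  C₂H₄: 211 − 1(180.6) = 30.38
  O₂: 1147 − 3(180.6) = 605.1
  N₂: 4315 (inert)
  CO₂: 0 + 2(180.6) = 361.2
  H₂O: 0 + 2(180.6) = 361.2
Total out = 5673 mol/s; y_H₂O = 361.2 / 5673 = 0.06368.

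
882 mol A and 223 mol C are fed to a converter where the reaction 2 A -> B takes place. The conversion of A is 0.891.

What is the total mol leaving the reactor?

A reacted = 0.891 × 882 = 785.9 mol; ν_A = −2, so ξ = 785.9/2 = 392.9 mol.
Outlet amounts (n = n₀ + ν ξ):
  A: 882 − 2(392.9) = 96.14
  B: 0 + 1(392.9) = 392.9
  C: 223 (inert)
Total out = 96.14 + 392.9 + 223 = 712.1 mol.

712 mol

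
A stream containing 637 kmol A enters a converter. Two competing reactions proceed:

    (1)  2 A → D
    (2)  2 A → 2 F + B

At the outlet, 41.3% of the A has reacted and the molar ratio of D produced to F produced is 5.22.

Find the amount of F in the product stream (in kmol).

Conversion of A: A consumed = 0.413 × 637 = 263.1 kmol = 2ξ₁ + 2ξ₂.
Selectivity: 1ξ₁ / (2ξ₂) = 5.22 → ξ₁ = 10.44 ξ₂.
Substitute: (2·10.44 + 2) ξ₂ = 263.1 → ξ₂ = 11.5 kmol, ξ₁ = 120 kmol.
Outlet amounts (n = n₀ + Σ ν·ξ):
  A: 637 − 2(120) − 2(11.5) = 373.9
  D: 0 + 1(120) = 120
  F: 0 + 2(11.5) = 23
  B: 0 + 1(11.5) = 11.5

23 kmol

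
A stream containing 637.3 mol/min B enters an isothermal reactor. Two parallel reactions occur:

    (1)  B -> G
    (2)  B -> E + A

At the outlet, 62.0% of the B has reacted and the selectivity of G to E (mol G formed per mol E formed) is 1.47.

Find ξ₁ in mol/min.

ξ₁ = 235 mol/min

Conversion of B: B consumed = 0.62 × 637.3 = 395.1 mol/min = 1ξ₁ + 1ξ₂.
Selectivity: 1ξ₁ / (1ξ₂) = 1.47 → ξ₁ = 1.47 ξ₂.
Substitute: (1·1.47 + 1) ξ₂ = 395.1 → ξ₂ = 160 mol/min, ξ₁ = 235.2 mol/min.
Outlet amounts (n = n₀ + Σ ν·ξ):
  B: 637.3 − 1(235.2) − 1(160) = 242.2
  G: 0 + 1(235.2) = 235.2
  E: 0 + 1(160) = 160
  A: 0 + 1(160) = 160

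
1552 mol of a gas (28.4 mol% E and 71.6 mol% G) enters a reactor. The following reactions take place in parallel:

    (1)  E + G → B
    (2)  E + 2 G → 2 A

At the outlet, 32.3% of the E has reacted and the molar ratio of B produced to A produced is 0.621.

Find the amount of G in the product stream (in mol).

905 mol

Conversion of E: E consumed = 0.323 × 440.8 = 142.4 mol = 1ξ₁ + 1ξ₂.
Selectivity: 1ξ₁ / (2ξ₂) = 0.621 → ξ₁ = 1.242 ξ₂.
Substitute: (1·1.242 + 1) ξ₂ = 142.4 → ξ₂ = 63.5 mol, ξ₁ = 78.87 mol.
Outlet amounts (n = n₀ + Σ ν·ξ):
  E: 440.8 − 1(78.87) − 1(63.5) = 298.4
  G: 1111 − 1(78.87) − 2(63.5) = 905.4
  B: 0 + 1(78.87) = 78.87
  A: 0 + 2(63.5) = 127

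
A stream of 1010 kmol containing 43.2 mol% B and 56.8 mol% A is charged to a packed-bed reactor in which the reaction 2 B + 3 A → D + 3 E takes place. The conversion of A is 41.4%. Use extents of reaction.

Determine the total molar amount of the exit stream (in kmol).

A reacted = 0.414 × 573.7 = 237.5 kmol; ν_A = −3, so ξ = 237.5/3 = 79.17 kmol.
Outlet amounts (n = n₀ + ν ξ):
  B: 436.3 − 2(79.17) = 278
  A: 573.7 − 3(79.17) = 336.2
  D: 0 + 1(79.17) = 79.17
  E: 0 + 3(79.17) = 237.5
Total out = 278 + 336.2 + 79.17 + 237.5 = 930.8 kmol.

931 kmol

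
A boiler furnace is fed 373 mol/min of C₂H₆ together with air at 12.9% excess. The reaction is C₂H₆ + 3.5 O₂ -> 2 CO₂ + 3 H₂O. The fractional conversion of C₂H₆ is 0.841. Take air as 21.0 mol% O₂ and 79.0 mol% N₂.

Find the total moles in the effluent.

7550 mol/min

Stoichiometric O₂ = 3.5 × 373 = 1306 mol/min; O₂ fed = 1306 × 1.129 = 1474 mol/min.
N₂ fed = 1474 × 79/21 = 5545 mol/min.
Fuel reacted = 0.841 × 373 → ξ = 313.7 mol/min.
Outlet (n = n₀ + ν ξ):
  C₂H₆: 373 − 1(313.7) = 59.31
  O₂: 1474 − 3.5(313.7) = 376
  N₂: 5545 (inert)
  CO₂: 0 + 2(313.7) = 627.4
  H₂O: 0 + 3(313.7) = 941.1
Total out = 59.31 + 376 + 5545 + 627.4 + 941.1 = 7548 mol/min.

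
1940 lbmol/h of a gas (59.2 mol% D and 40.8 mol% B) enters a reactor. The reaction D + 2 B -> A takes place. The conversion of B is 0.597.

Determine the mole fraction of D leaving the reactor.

0.622

B reacted = 0.597 × 791.5 = 472.5 lbmol/h; ν_B = −2, so ξ = 472.5/2 = 236.3 lbmol/h.
Outlet amounts (n = n₀ + ν ξ):
  D: 1148 − 1(236.3) = 912.2
  B: 791.5 − 2(236.3) = 319
  A: 0 + 1(236.3) = 236.3
Total out = 1467 lbmol/h; y_D = 912.2 / 1467 = 0.6216.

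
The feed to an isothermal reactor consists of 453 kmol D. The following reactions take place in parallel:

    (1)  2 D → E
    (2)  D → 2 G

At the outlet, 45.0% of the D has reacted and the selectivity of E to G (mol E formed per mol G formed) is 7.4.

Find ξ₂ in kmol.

Conversion of D: D consumed = 0.45 × 453 = 203.8 kmol = 2ξ₁ + 1ξ₂.
Selectivity: 1ξ₁ / (2ξ₂) = 7.4 → ξ₁ = 14.8 ξ₂.
Substitute: (2·14.8 + 1) ξ₂ = 203.8 → ξ₂ = 6.662 kmol, ξ₁ = 98.59 kmol.
Outlet amounts (n = n₀ + Σ ν·ξ):
  D: 453 − 2(98.59) − 1(6.662) = 249.2
  E: 0 + 1(98.59) = 98.59
  G: 0 + 2(6.662) = 13.32

ξ₂ = 6.66 kmol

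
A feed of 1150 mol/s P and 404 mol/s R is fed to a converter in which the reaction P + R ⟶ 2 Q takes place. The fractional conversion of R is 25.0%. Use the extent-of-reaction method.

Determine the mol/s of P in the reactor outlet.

R reacted = 0.25 × 404 = 101 mol/s; ν_R = −1, so ξ = 101/1 = 101 mol/s.
Outlet amounts (n = n₀ + ν ξ):
  P: 1150 − 1(101) = 1049
  R: 404 − 1(101) = 303
  Q: 0 + 2(101) = 202

1050 mol/s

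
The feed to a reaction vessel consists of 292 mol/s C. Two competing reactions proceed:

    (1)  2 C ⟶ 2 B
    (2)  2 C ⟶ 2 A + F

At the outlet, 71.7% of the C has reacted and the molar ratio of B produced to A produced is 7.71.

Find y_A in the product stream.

0.0791

Conversion of C: C consumed = 0.717 × 292 = 209.4 mol/s = 2ξ₁ + 2ξ₂.
Selectivity: 2ξ₁ / (2ξ₂) = 7.71 → ξ₁ = 7.71 ξ₂.
Substitute: (2·7.71 + 2) ξ₂ = 209.4 → ξ₂ = 12.02 mol/s, ξ₁ = 92.66 mol/s.
Outlet amounts (n = n₀ + Σ ν·ξ):
  C: 292 − 2(92.66) − 2(12.02) = 82.64
  B: 0 + 2(92.66) = 185.3
  A: 0 + 2(12.02) = 24.04
  F: 0 + 1(12.02) = 12.02
Total out = 304 mol/s; y_A = 24.04 / 304 = 0.07906.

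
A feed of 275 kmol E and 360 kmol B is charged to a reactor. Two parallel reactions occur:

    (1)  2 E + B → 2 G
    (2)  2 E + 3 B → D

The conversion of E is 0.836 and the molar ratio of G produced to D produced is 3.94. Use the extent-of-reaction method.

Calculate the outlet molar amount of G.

Conversion of E: E consumed = 0.836 × 275 = 229.9 kmol = 2ξ₁ + 2ξ₂.
Selectivity: 2ξ₁ / (1ξ₂) = 3.94 → ξ₁ = 1.97 ξ₂.
Substitute: (2·1.97 + 2) ξ₂ = 229.9 → ξ₂ = 38.7 kmol, ξ₁ = 76.25 kmol.
Outlet amounts (n = n₀ + Σ ν·ξ):
  E: 275 − 2(76.25) − 2(38.7) = 45.1
  B: 360 − 1(76.25) − 3(38.7) = 167.6
  G: 0 + 2(76.25) = 152.5
  D: 0 + 1(38.7) = 38.7

152 kmol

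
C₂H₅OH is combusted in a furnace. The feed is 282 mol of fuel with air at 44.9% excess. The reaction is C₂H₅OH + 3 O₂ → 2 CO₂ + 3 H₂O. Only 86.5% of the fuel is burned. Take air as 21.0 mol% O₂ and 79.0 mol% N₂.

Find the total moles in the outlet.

Stoichiometric O₂ = 3 × 282 = 846 mol; O₂ fed = 846 × 1.449 = 1226 mol.
N₂ fed = 1226 × 79/21 = 4612 mol.
Fuel reacted = 0.865 × 282 → ξ = 243.9 mol.
Outlet (n = n₀ + ν ξ):
  C₂H₅OH: 282 − 1(243.9) = 38.07
  O₂: 1226 − 3(243.9) = 494.1
  N₂: 4612 (inert)
  CO₂: 0 + 2(243.9) = 487.9
  H₂O: 0 + 3(243.9) = 731.8
Total out = 38.07 + 494.1 + 4612 + 487.9 + 731.8 = 6363 mol.

6360 mol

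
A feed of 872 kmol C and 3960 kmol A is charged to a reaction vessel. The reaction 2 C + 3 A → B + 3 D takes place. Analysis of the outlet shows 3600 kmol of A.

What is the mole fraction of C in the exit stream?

0.134

For A: n = n₀ − 3ξ → 3600 = 3960 − 3ξ, giving ξ = 120 kmol.
Outlet amounts (n = n₀ + ν ξ):
  C: 872 − 2(120) = 632
  A: 3960 − 3(120) = 3600
  B: 0 + 1(120) = 120
  D: 0 + 3(120) = 360
Total out = 4712 kmol; y_C = 632 / 4712 = 0.1341.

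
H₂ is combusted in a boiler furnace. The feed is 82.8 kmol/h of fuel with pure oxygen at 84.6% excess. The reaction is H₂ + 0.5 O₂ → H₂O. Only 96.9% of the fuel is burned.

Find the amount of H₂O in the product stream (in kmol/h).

Stoichiometric O₂ = 0.5 × 82.8 = 41.4 kmol/h; O₂ fed = 41.4 × 1.846 = 76.42 kmol/h.
Fuel reacted = 0.969 × 82.8 → ξ = 80.23 kmol/h.
Outlet (n = n₀ + ν ξ):
  H₂: 82.8 − 1(80.23) = 2.567
  O₂: 76.42 − 0.5(80.23) = 36.31
  H₂O: 0 + 1(80.23) = 80.23

80.2 kmol/h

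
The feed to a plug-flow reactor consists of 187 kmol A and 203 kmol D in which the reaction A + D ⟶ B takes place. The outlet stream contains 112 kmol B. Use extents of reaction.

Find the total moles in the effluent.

For B: n = n₀ + 1ξ → 112 = 0 + 1ξ, giving ξ = 112 kmol.
Outlet amounts (n = n₀ + ν ξ):
  A: 187 − 1(112) = 75
  D: 203 − 1(112) = 91
  B: 0 + 1(112) = 112
Total out = 75 + 91 + 112 = 278 kmol.

278 kmol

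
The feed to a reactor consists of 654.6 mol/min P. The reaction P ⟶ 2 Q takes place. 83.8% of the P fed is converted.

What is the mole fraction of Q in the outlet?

0.912

P reacted = 0.838 × 654.6 = 548.6 mol/min; ν_P = −1, so ξ = 548.6/1 = 548.6 mol/min.
Outlet amounts (n = n₀ + ν ξ):
  P: 654.6 − 1(548.6) = 106
  Q: 0 + 2(548.6) = 1097
Total out = 1203 mol/min; y_Q = 1097 / 1203 = 0.9119.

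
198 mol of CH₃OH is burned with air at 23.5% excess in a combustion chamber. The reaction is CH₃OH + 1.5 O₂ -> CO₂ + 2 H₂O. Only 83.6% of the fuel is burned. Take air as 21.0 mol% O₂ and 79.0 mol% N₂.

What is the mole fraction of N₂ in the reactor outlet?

0.681

Stoichiometric O₂ = 1.5 × 198 = 297 mol; O₂ fed = 297 × 1.235 = 366.8 mol.
N₂ fed = 366.8 × 79/21 = 1380 mol.
Fuel reacted = 0.836 × 198 → ξ = 165.5 mol.
Outlet (n = n₀ + ν ξ):
  CH₃OH: 198 − 1(165.5) = 32.47
  O₂: 366.8 − 1.5(165.5) = 118.5
  N₂: 1380 (inert)
  CO₂: 0 + 1(165.5) = 165.5
  H₂O: 0 + 2(165.5) = 331.1
Total out = 2027 mol; y_N₂ = 1380 / 2027 = 0.6806.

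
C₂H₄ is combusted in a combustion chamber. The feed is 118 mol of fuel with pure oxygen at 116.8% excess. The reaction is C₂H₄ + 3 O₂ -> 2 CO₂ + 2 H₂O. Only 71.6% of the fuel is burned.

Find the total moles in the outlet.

Stoichiometric O₂ = 3 × 118 = 354 mol; O₂ fed = 354 × 2.168 = 767.5 mol.
Fuel reacted = 0.716 × 118 → ξ = 84.49 mol.
Outlet (n = n₀ + ν ξ):
  C₂H₄: 118 − 1(84.49) = 33.51
  O₂: 767.5 − 3(84.49) = 514
  CO₂: 0 + 2(84.49) = 169
  H₂O: 0 + 2(84.49) = 169
Total out = 33.51 + 514 + 169 + 169 = 885.5 mol.

885 mol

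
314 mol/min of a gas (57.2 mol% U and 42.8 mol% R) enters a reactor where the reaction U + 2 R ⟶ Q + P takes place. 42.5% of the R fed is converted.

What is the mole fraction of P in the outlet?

0.1

R reacted = 0.425 × 134.4 = 57.12 mol/min; ν_R = −2, so ξ = 57.12/2 = 28.56 mol/min.
Outlet amounts (n = n₀ + ν ξ):
  U: 179.6 − 1(28.56) = 151
  R: 134.4 − 2(28.56) = 77.28
  Q: 0 + 1(28.56) = 28.56
  P: 0 + 1(28.56) = 28.56
Total out = 285.4 mol/min; y_P = 28.56 / 285.4 = 0.1.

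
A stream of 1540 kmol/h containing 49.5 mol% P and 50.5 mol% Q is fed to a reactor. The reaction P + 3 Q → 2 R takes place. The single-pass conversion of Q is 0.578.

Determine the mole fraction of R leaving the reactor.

0.242

Q reacted = 0.578 × 777.7 = 449.5 kmol/h; ν_Q = −3, so ξ = 449.5/3 = 149.8 kmol/h.
Outlet amounts (n = n₀ + ν ξ):
  P: 762.3 − 1(149.8) = 612.5
  Q: 777.7 − 3(149.8) = 328.2
  R: 0 + 2(149.8) = 299.7
Total out = 1240 kmol/h; y_R = 299.7 / 1240 = 0.2416.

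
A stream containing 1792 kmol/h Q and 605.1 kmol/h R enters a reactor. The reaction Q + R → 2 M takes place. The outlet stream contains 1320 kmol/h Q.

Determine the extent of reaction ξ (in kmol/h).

For Q: n = n₀ − 1ξ → 1320 = 1792 − 1ξ, giving ξ = 472 kmol/h.
Outlet amounts (n = n₀ + ν ξ):
  Q: 1792 − 1(472) = 1320
  R: 605.1 − 1(472) = 133.1
  M: 0 + 2(472) = 944

ξ = 472 kmol/h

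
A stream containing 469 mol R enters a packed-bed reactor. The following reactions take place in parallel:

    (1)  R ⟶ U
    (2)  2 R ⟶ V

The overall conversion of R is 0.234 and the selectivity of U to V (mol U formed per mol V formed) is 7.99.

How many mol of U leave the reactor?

87.8 mol

Conversion of R: R consumed = 0.234 × 469 = 109.7 mol = 1ξ₁ + 2ξ₂.
Selectivity: 1ξ₁ / (1ξ₂) = 7.99 → ξ₁ = 7.99 ξ₂.
Substitute: (1·7.99 + 2) ξ₂ = 109.7 → ξ₂ = 10.99 mol, ξ₁ = 87.77 mol.
Outlet amounts (n = n₀ + Σ ν·ξ):
  R: 469 − 1(87.77) − 2(10.99) = 359.3
  U: 0 + 1(87.77) = 87.77
  V: 0 + 1(10.99) = 10.99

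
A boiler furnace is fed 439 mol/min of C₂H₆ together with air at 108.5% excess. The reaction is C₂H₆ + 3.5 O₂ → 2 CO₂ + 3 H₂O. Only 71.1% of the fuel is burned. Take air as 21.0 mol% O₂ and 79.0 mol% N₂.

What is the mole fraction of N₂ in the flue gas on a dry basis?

0.808

Stoichiometric O₂ = 3.5 × 439 = 1536 mol/min; O₂ fed = 1536 × 2.085 = 3204 mol/min.
N₂ fed = 3204 × 79/21 = 12050 mol/min.
Fuel reacted = 0.711 × 439 → ξ = 312.1 mol/min.
Outlet (n = n₀ + ν ξ):
  C₂H₆: 439 − 1(312.1) = 126.9
  O₂: 3204 − 3.5(312.1) = 2111
  N₂: 12050 (inert)
  CO₂: 0 + 2(312.1) = 624.3
  H₂O: 0 + 3(312.1) = 936.4
Dry total = 14910 mol/min; y_N₂ (dry) = 12050 / 14910 = 0.8081.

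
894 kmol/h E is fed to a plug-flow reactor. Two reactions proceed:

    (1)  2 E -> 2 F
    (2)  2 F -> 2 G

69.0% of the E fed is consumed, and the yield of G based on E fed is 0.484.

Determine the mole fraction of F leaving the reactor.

Conversion of E: E consumed = 2ξ₁ = 0.69 × 894 → ξ₁ = 308.4 kmol/h.
Yield of G: 2ξ₂ / 894 = 0.484 → ξ₂ = 216.3 kmol/h.
Outlet amounts (n = n₀ + Σ ν·ξ):
  E: 894 − 2(308.4) = 277.1
  F: 0 + 2(308.4) − 2(216.3) = 184.2
  G: 0 + 2(216.3) = 432.7
Total out = 894 kmol/h; y_F = 184.2 / 894 = 0.206.

0.206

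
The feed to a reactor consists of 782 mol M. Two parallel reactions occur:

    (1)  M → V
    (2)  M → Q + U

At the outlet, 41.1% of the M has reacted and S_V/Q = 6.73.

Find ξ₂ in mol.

Conversion of M: M consumed = 0.411 × 782 = 321.4 mol = 1ξ₁ + 1ξ₂.
Selectivity: 1ξ₁ / (1ξ₂) = 6.73 → ξ₁ = 6.73 ξ₂.
Substitute: (1·6.73 + 1) ξ₂ = 321.4 → ξ₂ = 41.58 mol, ξ₁ = 279.8 mol.
Outlet amounts (n = n₀ + Σ ν·ξ):
  M: 782 − 1(279.8) − 1(41.58) = 460.6
  V: 0 + 1(279.8) = 279.8
  Q: 0 + 1(41.58) = 41.58
  U: 0 + 1(41.58) = 41.58

ξ₂ = 41.6 mol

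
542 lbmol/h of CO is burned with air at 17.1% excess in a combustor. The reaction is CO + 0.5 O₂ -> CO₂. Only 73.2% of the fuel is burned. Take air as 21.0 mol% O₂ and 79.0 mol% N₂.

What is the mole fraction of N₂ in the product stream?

0.644

Stoichiometric O₂ = 0.5 × 542 = 271 lbmol/h; O₂ fed = 271 × 1.171 = 317.3 lbmol/h.
N₂ fed = 317.3 × 79/21 = 1194 lbmol/h.
Fuel reacted = 0.732 × 542 → ξ = 396.7 lbmol/h.
Outlet (n = n₀ + ν ξ):
  CO: 542 − 1(396.7) = 145.3
  O₂: 317.3 − 0.5(396.7) = 119
  N₂: 1194 (inert)
  CO₂: 0 + 1(396.7) = 396.7
Total out = 1855 lbmol/h; y_N₂ = 1194 / 1855 = 0.6436.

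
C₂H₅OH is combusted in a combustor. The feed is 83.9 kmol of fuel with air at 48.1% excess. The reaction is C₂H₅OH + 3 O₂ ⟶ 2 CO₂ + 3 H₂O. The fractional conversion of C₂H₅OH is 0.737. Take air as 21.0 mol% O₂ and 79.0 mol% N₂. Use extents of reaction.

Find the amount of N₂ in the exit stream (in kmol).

1400 kmol

Stoichiometric O₂ = 3 × 83.9 = 251.7 kmol; O₂ fed = 251.7 × 1.481 = 372.8 kmol.
N₂ fed = 372.8 × 79/21 = 1402 kmol.
Fuel reacted = 0.737 × 83.9 → ξ = 61.83 kmol.
Outlet (n = n₀ + ν ξ):
  C₂H₅OH: 83.9 − 1(61.83) = 22.07
  O₂: 372.8 − 3(61.83) = 187.3
  N₂: 1402 (inert)
  CO₂: 0 + 2(61.83) = 123.7
  H₂O: 0 + 3(61.83) = 185.5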